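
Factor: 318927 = 3^1*7^1*15187^1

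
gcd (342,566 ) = 2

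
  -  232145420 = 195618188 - 427763608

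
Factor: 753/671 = 3^1 *11^( - 1 )*61^( - 1 ) * 251^1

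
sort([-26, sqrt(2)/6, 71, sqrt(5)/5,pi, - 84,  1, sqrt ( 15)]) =[-84,-26, sqrt( 2 ) /6,sqrt(5) /5,1, pi, sqrt(15),  71 ] 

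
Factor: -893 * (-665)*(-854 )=-2^1*5^1*7^2*19^2 * 47^1*61^1 = - 507143630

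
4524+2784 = 7308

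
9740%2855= 1175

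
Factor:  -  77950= -2^1* 5^2*1559^1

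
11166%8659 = 2507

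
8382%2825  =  2732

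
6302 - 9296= - 2994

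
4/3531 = 4/3531 = 0.00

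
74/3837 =74/3837 = 0.02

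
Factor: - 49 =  - 7^2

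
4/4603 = 4/4603 =0.00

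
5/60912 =5/60912= 0.00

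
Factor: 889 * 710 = 631190 = 2^1*5^1*7^1*71^1*127^1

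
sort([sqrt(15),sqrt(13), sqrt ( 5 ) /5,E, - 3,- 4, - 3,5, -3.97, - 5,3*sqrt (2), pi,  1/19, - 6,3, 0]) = [ - 6, - 5, - 4, - 3.97 , - 3,-3 , 0,1/19, sqrt( 5 ) /5,E, 3, pi,sqrt(13),sqrt(15 ),3*sqrt( 2), 5]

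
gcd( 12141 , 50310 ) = 9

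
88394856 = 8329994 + 80064862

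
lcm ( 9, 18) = 18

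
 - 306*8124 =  - 2485944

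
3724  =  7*532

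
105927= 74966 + 30961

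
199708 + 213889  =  413597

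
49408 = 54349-4941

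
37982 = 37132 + 850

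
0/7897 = 0 = 0.00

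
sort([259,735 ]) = [ 259,  735 ]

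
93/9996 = 31/3332 =0.01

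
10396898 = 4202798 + 6194100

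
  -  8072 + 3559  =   - 4513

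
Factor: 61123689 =3^2*11^1 * 617411^1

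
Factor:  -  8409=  - 3^1*2803^1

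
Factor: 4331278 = 2^1*7^1*19^2* 857^1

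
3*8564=25692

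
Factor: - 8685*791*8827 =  - 3^2*5^1 * 7^2*13^1*97^1*113^1*193^1 = - 60640033545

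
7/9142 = 1/1306 = 0.00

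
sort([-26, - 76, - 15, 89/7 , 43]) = [ - 76 ,-26,-15,89/7, 43 ] 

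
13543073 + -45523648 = - 31980575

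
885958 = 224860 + 661098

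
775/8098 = 775/8098= 0.10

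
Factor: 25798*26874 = 693295452 = 2^2*3^2*1493^1*12899^1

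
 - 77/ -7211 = 77/7211 = 0.01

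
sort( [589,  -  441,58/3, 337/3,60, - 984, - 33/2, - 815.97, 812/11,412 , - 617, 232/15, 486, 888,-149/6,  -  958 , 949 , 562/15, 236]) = [ - 984, - 958, - 815.97, - 617, - 441,-149/6, - 33/2,232/15, 58/3,562/15 , 60, 812/11, 337/3,236,  412,486, 589,888 , 949]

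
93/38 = 93/38 =2.45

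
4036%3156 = 880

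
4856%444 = 416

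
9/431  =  9/431  =  0.02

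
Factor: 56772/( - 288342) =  - 2^1*19^1 *193^( -1 ) = -38/193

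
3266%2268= 998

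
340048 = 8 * 42506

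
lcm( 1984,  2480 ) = 9920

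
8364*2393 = 20015052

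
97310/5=19462 = 19462.00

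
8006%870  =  176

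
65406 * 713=46634478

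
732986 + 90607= 823593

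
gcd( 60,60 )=60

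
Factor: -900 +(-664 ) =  - 1564 = -2^2*  17^1 * 23^1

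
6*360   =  2160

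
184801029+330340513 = 515141542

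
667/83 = 667/83 = 8.04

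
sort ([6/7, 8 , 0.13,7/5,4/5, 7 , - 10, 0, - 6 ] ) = [ - 10 , - 6, 0,0.13, 4/5,6/7, 7/5, 7, 8] 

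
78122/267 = 78122/267 = 292.59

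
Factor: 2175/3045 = 5/7 = 5^1*7^ ( - 1)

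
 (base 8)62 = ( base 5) 200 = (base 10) 50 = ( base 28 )1M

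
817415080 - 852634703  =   -35219623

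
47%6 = 5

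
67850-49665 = 18185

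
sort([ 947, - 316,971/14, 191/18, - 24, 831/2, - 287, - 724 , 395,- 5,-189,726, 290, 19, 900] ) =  [- 724, - 316, - 287, - 189  , - 24, - 5,191/18,19, 971/14,290, 395, 831/2,726, 900, 947 ] 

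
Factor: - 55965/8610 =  - 13/2 =-2^( - 1)*13^1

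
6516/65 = 6516/65 = 100.25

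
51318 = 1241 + 50077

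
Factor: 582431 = 67^1 * 8693^1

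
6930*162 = 1122660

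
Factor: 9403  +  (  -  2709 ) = 2^1*3347^1 = 6694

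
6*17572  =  105432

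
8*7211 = 57688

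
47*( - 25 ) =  - 1175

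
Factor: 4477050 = 2^1*3^2*5^2*9949^1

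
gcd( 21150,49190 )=10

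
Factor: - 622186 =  - 2^1*47^1*6619^1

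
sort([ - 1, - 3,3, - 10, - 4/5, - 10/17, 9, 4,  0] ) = [ - 10, - 3, - 1, - 4/5 , - 10/17,  0, 3, 4,  9]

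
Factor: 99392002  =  2^1*19^1*83^1*31513^1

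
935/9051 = 935/9051 = 0.10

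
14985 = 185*81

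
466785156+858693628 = 1325478784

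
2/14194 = 1/7097 = 0.00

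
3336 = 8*417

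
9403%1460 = 643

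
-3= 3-6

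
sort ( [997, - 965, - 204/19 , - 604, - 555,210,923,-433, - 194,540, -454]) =[-965 , - 604, - 555 ,-454, - 433, - 194,-204/19, 210, 540 , 923 , 997]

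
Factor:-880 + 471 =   -  409^1 = -409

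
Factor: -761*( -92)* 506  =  2^3* 11^1*23^2  *  761^1 = 35426072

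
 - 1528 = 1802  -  3330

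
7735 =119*65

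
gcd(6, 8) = 2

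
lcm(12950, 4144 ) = 103600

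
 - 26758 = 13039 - 39797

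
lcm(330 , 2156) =32340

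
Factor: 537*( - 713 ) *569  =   - 217859289  =  - 3^1* 23^1 *31^1*179^1*569^1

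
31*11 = 341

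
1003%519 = 484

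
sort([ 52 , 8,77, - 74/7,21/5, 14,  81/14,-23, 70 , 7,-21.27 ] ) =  [-23,-21.27, - 74/7,21/5,  81/14,7,8,  14, 52, 70, 77]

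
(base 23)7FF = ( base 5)112223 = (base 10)4063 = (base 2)111111011111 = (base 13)1B07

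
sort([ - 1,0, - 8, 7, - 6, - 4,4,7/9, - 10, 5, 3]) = [  -  10,-8 , - 6, - 4, - 1, 0, 7/9,3,4,5, 7]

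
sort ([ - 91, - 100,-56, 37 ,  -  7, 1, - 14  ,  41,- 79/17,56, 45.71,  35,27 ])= [-100, - 91, - 56, - 14, - 7, - 79/17,  1,27, 35, 37,41, 45.71, 56]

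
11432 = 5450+5982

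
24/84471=8/28157= 0.00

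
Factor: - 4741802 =  -  2^1*13^2*14029^1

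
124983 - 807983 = -683000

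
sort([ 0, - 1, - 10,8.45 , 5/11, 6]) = [-10,  -  1, 0,5/11,6,8.45]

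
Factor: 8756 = 2^2*11^1*199^1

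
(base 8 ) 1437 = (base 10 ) 799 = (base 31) po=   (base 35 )mt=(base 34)NH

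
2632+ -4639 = - 2007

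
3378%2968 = 410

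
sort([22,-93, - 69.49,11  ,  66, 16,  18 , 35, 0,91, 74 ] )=[ - 93, - 69.49, 0, 11,16, 18, 22, 35 , 66, 74, 91 ] 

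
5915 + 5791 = 11706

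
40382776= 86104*469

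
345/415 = 69/83 = 0.83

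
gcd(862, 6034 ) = 862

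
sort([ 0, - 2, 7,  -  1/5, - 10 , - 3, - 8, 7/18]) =[ - 10,-8, - 3, - 2, - 1/5,0, 7/18 , 7 ] 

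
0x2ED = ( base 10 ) 749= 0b1011101101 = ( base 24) 175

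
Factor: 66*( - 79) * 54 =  - 2^2 * 3^4*11^1 *79^1 = - 281556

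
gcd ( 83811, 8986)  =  1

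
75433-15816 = 59617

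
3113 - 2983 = 130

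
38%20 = 18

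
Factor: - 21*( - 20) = 420 = 2^2*3^1*5^1*7^1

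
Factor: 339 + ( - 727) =  -  388 = - 2^2*97^1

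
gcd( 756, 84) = 84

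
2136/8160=89/340= 0.26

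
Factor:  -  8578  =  -2^1*4289^1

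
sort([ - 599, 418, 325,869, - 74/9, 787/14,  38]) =[-599 , - 74/9,38, 787/14,325, 418, 869]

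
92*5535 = 509220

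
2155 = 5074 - 2919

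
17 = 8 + 9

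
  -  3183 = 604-3787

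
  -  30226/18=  - 1680 + 7/9 = -1679.22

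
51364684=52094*986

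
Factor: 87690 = 2^1*3^1 * 5^1*37^1 * 79^1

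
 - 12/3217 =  - 1 + 3205/3217 =-0.00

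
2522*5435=13707070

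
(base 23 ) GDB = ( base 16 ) 2246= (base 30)9me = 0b10001001000110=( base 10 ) 8774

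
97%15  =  7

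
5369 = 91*59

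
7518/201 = 37 + 27/67 =37.40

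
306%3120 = 306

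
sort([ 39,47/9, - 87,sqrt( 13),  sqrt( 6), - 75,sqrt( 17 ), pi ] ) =[ - 87,-75,sqrt (6),pi, sqrt( 13),sqrt( 17),47/9,39 ]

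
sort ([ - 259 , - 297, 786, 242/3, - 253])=[ - 297, - 259, - 253,242/3, 786]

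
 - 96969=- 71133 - 25836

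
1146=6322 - 5176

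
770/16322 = 385/8161 = 0.05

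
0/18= 0 = 0.00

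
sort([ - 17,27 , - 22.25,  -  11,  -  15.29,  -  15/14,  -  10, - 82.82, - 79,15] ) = [ - 82.82, - 79 , -22.25, - 17, - 15.29, - 11, - 10, - 15/14, 15, 27 ]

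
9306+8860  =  18166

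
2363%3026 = 2363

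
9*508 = 4572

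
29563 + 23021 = 52584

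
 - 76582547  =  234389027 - 310971574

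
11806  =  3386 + 8420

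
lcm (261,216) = 6264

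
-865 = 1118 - 1983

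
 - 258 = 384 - 642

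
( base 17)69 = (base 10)111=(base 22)51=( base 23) 4J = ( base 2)1101111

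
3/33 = 1/11 = 0.09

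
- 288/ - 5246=144/2623 = 0.05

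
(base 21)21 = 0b101011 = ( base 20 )23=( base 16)2B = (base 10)43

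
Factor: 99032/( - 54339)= - 2^3*3^( - 1 )*59^( - 1)*307^ (  -  1)*12379^1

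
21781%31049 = 21781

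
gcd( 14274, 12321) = 9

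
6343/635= 6343/635 = 9.99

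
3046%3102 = 3046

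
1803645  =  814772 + 988873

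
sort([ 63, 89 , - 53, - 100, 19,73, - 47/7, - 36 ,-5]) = [ - 100, - 53, - 36, - 47/7, - 5, 19,63,73, 89] 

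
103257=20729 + 82528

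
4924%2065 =794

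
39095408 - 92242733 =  - 53147325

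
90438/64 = 45219/32 = 1413.09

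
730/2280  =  73/228 = 0.32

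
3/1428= 1/476 = 0.00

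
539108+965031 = 1504139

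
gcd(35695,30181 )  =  1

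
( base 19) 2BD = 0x3B0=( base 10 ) 944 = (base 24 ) 1f8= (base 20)274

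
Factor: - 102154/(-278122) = 3929/10697= 19^ ( - 1) * 563^( - 1 ) * 3929^1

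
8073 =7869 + 204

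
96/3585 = 32/1195  =  0.03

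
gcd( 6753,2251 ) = 2251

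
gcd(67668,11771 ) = 1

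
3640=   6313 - 2673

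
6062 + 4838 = 10900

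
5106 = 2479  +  2627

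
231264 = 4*57816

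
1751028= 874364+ 876664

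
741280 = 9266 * 80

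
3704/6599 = 3704/6599 = 0.56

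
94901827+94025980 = 188927807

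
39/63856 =3/4912 = 0.00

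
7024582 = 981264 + 6043318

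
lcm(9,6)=18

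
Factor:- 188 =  - 2^2*47^1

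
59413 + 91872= 151285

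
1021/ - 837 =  - 1021/837 = - 1.22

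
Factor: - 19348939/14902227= -3^(  -  2)*31^( - 2) * 139^1*1723^( - 1)*139201^1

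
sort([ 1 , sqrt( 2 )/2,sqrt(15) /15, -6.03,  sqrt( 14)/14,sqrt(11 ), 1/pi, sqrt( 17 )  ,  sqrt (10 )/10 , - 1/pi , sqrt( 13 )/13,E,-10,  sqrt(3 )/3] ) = [ - 10, - 6.03, -1/pi, sqrt ( 15 ) /15, sqrt( 14 ) /14, sqrt(13)/13, sqrt( 10 ) /10,1/pi, sqrt(3)/3 , sqrt( 2 ) /2, 1,E, sqrt( 11 ),sqrt(17)] 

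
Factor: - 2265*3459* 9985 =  - 3^2*5^2*151^1*1153^1*1997^1 = -  78228830475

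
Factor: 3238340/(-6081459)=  - 2^2*3^(-1 )*5^1 * 7^1 * 89^( - 1 )* 22777^ (-1 )*23131^1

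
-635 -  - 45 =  - 590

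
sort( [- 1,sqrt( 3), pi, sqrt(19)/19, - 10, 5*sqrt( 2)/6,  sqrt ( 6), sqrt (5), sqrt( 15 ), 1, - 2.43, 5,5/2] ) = [ - 10, - 2.43 , - 1,  sqrt( 19 ) /19, 1, 5*sqrt (2 )/6 , sqrt ( 3 ) , sqrt(5), sqrt(6), 5/2, pi,sqrt(15), 5]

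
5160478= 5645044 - 484566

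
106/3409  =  106/3409 = 0.03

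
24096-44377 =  - 20281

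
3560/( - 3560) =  - 1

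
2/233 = 2/233 = 0.01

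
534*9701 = 5180334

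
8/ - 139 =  - 1+131/139= - 0.06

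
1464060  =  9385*156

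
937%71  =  14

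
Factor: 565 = 5^1*113^1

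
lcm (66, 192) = 2112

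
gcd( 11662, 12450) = 2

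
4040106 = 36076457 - 32036351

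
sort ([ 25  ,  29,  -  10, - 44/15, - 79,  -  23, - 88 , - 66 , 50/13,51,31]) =[ - 88,  -  79, - 66, - 23,-10, - 44/15,50/13, 25 , 29, 31,51 ]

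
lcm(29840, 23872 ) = 119360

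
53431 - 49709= 3722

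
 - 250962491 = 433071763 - 684034254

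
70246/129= 544 + 70/129 = 544.54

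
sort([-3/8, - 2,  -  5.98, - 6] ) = [ - 6,  -  5.98, - 2,-3/8]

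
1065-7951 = -6886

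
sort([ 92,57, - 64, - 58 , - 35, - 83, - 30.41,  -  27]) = [ - 83, - 64, - 58, - 35, - 30.41, -27,57,92 ] 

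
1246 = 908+338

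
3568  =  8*446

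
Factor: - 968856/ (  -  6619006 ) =2^2*3^1*7^1 *73^1*79^1*383^( - 1)*8641^(-1 ) =484428/3309503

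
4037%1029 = 950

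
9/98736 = 3/32912  =  0.00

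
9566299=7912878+1653421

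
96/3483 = 32/1161  =  0.03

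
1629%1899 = 1629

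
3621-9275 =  - 5654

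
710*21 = 14910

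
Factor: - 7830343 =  - 43^1*182101^1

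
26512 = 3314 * 8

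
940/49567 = 940/49567=0.02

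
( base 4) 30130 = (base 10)796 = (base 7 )2215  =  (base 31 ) pl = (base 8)1434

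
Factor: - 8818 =- 2^1 * 4409^1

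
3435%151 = 113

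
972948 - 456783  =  516165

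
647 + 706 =1353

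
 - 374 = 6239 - 6613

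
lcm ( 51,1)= 51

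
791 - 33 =758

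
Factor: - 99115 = - 5^1*43^1*461^1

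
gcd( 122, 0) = 122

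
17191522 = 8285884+8905638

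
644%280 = 84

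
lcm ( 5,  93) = 465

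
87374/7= 12482 = 12482.00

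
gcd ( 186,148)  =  2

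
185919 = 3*61973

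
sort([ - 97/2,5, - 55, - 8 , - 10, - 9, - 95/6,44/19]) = [ - 55, - 97/2,- 95/6 , - 10, -9, - 8, 44/19,  5] 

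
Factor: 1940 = 2^2*5^1*97^1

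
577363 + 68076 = 645439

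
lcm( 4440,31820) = 190920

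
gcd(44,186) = 2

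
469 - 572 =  - 103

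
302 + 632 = 934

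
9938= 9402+536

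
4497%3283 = 1214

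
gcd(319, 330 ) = 11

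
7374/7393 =7374/7393 = 1.00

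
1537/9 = 170 + 7/9=170.78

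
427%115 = 82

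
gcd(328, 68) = 4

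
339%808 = 339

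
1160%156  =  68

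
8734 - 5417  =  3317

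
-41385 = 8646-50031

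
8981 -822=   8159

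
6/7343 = 6/7343= 0.00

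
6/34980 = 1/5830 = 0.00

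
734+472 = 1206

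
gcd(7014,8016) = 1002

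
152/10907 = 152/10907  =  0.01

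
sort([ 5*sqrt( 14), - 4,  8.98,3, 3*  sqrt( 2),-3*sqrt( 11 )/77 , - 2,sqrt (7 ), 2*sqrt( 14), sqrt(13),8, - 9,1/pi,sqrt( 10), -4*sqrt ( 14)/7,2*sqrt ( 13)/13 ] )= [ - 9, - 4, - 4 * sqrt( 14)/7,  -  2, - 3 * sqrt(11)/77, 1/pi,2*sqrt( 13 )/13,sqrt( 7),3,sqrt( 10),sqrt( 13),3*sqrt(2 ),2 *sqrt( 14) , 8,8.98,5  *  sqrt( 14)] 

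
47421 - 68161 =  - 20740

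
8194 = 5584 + 2610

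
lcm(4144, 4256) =157472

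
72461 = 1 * 72461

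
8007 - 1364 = 6643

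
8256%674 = 168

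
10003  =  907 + 9096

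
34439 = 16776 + 17663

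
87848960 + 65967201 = 153816161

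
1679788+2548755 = 4228543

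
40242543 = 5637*7139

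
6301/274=22 + 273/274 = 23.00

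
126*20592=2594592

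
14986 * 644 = 9650984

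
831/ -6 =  - 139 + 1/2 = - 138.50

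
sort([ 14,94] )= [ 14 , 94] 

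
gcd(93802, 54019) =1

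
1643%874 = 769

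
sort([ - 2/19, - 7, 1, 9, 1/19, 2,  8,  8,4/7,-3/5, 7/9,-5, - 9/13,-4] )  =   [ - 7,-5, - 4, - 9/13, - 3/5, - 2/19, 1/19,4/7,7/9,1, 2 , 8,8, 9]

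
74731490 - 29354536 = 45376954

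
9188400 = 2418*3800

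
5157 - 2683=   2474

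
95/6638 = 95/6638 =0.01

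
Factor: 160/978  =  2^4*3^ ( - 1)*5^1*163^ ( - 1) = 80/489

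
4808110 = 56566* 85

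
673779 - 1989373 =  - 1315594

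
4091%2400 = 1691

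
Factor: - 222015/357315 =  - 361/581 = -7^( - 1 ) * 19^2 * 83^( - 1) 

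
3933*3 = 11799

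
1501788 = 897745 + 604043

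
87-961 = -874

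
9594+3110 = 12704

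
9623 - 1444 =8179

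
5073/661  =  7 + 446/661 = 7.67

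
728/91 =8 = 8.00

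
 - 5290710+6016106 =725396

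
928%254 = 166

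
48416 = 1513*32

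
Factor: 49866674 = 2^1*11^1*13^1*113^1*1543^1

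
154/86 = 1+34/43 =1.79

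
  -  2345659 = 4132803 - 6478462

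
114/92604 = 19/15434 = 0.00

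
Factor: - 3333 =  - 3^1*11^1*101^1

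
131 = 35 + 96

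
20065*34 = 682210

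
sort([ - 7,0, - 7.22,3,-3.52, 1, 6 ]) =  [-7.22,  -  7, - 3.52, 0, 1, 3,6]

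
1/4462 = 1/4462 = 0.00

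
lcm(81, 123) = 3321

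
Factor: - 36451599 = - 3^1*12150533^1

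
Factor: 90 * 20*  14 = 25200 = 2^4*3^2*5^2 * 7^1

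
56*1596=89376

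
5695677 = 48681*117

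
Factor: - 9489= -3^1*3163^1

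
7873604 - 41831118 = - 33957514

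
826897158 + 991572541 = 1818469699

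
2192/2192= 1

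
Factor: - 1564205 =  - 5^1 *312841^1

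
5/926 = 5/926 = 0.01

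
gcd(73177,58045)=13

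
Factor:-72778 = -2^1*36389^1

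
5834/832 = 2917/416 = 7.01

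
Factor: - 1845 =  - 3^2*5^1*41^1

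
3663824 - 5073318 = -1409494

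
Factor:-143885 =-5^1*7^1*4111^1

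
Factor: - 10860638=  - 2^1 *239^1*22721^1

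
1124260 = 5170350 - 4046090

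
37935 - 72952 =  - 35017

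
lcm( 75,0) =0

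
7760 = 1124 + 6636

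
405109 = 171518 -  - 233591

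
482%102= 74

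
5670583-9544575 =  - 3873992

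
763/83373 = 763/83373 = 0.01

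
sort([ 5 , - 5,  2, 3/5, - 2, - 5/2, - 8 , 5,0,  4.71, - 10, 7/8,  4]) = [ - 10, - 8, - 5,- 5/2, - 2, 0, 3/5,7/8,2, 4, 4.71, 5,5]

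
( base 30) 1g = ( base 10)46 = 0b101110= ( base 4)232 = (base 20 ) 26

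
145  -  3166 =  - 3021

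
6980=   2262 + 4718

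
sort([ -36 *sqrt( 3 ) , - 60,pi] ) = [ -36 *sqrt( 3),-60,pi]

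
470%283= 187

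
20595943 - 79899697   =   - 59303754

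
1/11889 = 1/11889 = 0.00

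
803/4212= 803/4212  =  0.19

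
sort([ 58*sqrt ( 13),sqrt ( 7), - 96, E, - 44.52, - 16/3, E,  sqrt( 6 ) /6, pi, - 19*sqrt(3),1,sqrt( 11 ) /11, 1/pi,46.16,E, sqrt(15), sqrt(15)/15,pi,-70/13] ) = [ - 96,-44.52,  -  19*sqrt( 3), -70/13, - 16/3,sqrt(15)/15,sqrt( 11)/11 , 1/pi,sqrt ( 6)/6,1, sqrt(7),E , E,E,pi,pi, sqrt( 15 ),46.16, 58*sqrt(13)]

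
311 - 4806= - 4495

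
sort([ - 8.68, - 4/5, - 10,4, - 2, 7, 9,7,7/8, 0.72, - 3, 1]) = [ - 10,-8.68, - 3, - 2, - 4/5,0.72,7/8, 1,4, 7,7 , 9]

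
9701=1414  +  8287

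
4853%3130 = 1723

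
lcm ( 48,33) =528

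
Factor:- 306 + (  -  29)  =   - 335 = - 5^1*67^1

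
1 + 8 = 9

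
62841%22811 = 17219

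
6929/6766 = 1 + 163/6766 = 1.02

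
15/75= 1/5 =0.20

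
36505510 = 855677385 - 819171875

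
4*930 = 3720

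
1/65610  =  1/65610 = 0.00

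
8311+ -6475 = 1836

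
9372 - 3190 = 6182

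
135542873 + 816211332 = 951754205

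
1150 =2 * 575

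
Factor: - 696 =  - 2^3* 3^1*29^1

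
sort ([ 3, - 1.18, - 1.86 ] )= [ - 1.86, - 1.18, 3]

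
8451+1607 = 10058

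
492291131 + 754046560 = 1246337691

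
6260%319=199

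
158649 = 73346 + 85303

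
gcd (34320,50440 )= 520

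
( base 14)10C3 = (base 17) a18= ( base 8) 5543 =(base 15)ce5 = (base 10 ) 2915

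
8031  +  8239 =16270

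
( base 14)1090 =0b101100110110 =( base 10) 2870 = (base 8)5466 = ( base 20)73A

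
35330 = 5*7066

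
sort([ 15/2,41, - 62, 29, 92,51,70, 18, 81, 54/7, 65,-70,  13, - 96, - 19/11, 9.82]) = [-96, - 70,-62, - 19/11,15/2, 54/7 , 9.82,13, 18,29, 41, 51 , 65,70 , 81,  92 ] 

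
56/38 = 1 + 9/19 = 1.47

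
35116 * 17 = 596972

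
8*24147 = 193176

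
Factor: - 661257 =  - 3^3*19^1*1289^1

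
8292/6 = 1382=1382.00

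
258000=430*600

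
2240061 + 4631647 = 6871708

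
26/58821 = 26/58821 = 0.00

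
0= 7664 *0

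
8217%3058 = 2101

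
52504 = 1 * 52504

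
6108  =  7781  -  1673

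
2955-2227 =728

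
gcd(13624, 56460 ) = 4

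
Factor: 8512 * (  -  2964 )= - 25229568=- 2^8 * 3^1* 7^1*13^1 * 19^2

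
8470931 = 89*95179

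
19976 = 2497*8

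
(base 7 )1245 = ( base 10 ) 474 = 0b111011010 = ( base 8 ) 732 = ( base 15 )219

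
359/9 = 39 +8/9 = 39.89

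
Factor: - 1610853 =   -  3^1 * 31^1*17321^1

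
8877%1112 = 1093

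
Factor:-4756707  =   - 3^2*19^1 *27817^1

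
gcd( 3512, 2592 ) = 8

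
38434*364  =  13989976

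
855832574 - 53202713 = 802629861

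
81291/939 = 27097/313 = 86.57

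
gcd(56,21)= 7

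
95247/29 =95247/29 =3284.38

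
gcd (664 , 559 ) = 1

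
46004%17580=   10844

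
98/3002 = 49/1501 = 0.03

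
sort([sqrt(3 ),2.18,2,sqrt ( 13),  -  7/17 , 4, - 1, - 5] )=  [ - 5, - 1,  -  7/17, sqrt(3 ),2,2.18, sqrt(13), 4]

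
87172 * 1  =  87172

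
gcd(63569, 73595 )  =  1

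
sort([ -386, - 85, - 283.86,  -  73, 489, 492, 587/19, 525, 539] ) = [  -  386,-283.86, - 85, - 73 , 587/19, 489, 492, 525, 539] 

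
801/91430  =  801/91430=0.01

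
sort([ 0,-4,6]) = [-4, 0, 6 ]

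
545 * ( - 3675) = - 2002875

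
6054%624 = 438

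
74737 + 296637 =371374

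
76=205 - 129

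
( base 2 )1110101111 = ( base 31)ud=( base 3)1021221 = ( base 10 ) 943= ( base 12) 667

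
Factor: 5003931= 3^1*73^2*313^1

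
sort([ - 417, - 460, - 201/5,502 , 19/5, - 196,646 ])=[  -  460,  -  417, - 196, - 201/5, 19/5,502, 646 ]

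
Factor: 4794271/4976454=2^( - 1 )*3^( -1 )*7^( - 1)*47^ ( - 1)*509^1*2521^( - 1) * 9419^1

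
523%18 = 1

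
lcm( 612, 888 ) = 45288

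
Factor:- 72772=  - 2^2*7^1*23^1*113^1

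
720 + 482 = 1202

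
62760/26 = 2413+ 11/13 = 2413.85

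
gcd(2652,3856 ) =4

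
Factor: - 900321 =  - 3^1*37^1*8111^1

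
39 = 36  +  3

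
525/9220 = 105/1844 =0.06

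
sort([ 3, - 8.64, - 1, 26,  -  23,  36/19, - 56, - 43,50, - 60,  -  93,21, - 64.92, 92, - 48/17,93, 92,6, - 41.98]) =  [ - 93, - 64.92,-60,-56 , - 43, - 41.98, - 23,- 8.64, - 48/17,-1, 36/19,3,6,  21, 26,50, 92,92, 93]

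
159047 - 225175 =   -  66128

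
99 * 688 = 68112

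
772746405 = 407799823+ 364946582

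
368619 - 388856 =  - 20237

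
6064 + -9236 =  -3172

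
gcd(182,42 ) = 14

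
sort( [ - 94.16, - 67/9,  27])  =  [ - 94.16,- 67/9, 27]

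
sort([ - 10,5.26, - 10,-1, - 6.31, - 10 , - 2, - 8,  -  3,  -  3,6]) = [ - 10, - 10, - 10, - 8 ,-6.31, - 3,-3,  -  2 , - 1 , 5.26,6 ] 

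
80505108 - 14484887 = 66020221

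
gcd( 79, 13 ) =1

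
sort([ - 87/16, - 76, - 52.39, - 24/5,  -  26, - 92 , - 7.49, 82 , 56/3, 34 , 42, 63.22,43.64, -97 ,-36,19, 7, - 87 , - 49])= [ - 97, - 92 , - 87, - 76, - 52.39, - 49, - 36,- 26, - 7.49,-87/16,  -  24/5,7, 56/3 , 19, 34 , 42, 43.64, 63.22, 82] 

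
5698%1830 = 208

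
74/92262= 37/46131 = 0.00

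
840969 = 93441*9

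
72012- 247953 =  - 175941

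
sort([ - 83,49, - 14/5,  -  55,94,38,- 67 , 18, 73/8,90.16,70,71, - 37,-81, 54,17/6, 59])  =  [ - 83, - 81, - 67, - 55, - 37,  -  14/5,17/6,73/8,18,38, 49, 54, 59,70, 71,90.16 , 94]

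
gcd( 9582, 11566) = 2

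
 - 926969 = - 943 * 983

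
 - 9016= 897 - 9913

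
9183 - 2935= 6248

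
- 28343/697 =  - 28343/697 = - 40.66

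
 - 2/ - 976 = 1/488= 0.00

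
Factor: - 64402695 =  - 3^4*5^1*7^1 * 22717^1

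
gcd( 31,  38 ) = 1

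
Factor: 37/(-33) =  - 3^ ( - 1)*11^( - 1) * 37^1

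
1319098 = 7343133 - 6024035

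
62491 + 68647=131138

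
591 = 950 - 359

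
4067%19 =1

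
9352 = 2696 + 6656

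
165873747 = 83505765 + 82367982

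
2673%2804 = 2673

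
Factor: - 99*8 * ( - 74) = 2^4*3^2*11^1  *37^1 = 58608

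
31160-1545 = 29615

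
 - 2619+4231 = 1612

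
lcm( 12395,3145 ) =210715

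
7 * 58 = 406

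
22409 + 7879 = 30288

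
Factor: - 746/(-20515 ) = 2^1*5^(-1)*11^( - 1) = 2/55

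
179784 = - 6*( - 29964 ) 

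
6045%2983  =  79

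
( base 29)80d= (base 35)5HL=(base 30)7EL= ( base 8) 15125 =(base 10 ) 6741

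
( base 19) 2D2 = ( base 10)971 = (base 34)sj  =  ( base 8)1713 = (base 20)28B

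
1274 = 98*13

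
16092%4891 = 1419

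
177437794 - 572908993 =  - 395471199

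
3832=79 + 3753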